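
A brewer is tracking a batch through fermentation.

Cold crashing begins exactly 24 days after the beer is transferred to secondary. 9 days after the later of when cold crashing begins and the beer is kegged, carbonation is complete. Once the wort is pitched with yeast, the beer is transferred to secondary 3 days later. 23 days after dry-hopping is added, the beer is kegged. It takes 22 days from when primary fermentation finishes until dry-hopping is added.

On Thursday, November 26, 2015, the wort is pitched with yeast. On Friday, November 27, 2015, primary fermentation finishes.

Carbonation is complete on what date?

Wednesday, January 20, 2016

The wort is pitched with yeast: Nov 26, 2015.
The beer is transferred to secondary: Nov 26, 2015 + 3 days = Nov 29, 2015.
Cold crashing begins: Nov 29, 2015 + 24 days = Dec 23, 2015.
Primary fermentation finishes: Nov 27, 2015.
Dry-hopping is added: Nov 27, 2015 + 22 days = Dec 19, 2015.
The beer is kegged: Dec 19, 2015 + 23 days = Jan 11, 2016.
Both prerequisites met — cold crashing begins (Dec 23, 2015), the beer is kegged (Jan 11, 2016); the later is Jan 11, 2016.
Carbonation is complete: Jan 11, 2016 + 9 days = Jan 20, 2016.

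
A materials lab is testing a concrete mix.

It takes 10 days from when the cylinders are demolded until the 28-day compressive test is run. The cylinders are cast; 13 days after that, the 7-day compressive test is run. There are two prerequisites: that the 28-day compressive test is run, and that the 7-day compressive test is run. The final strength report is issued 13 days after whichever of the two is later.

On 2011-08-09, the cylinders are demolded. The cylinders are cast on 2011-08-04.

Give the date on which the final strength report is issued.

The cylinders are demolded: Aug 9, 2011.
The 28-day compressive test is run: Aug 9, 2011 + 10 days = Aug 19, 2011.
The cylinders are cast: Aug 4, 2011.
The 7-day compressive test is run: Aug 4, 2011 + 13 days = Aug 17, 2011.
Both prerequisites met — the 28-day compressive test is run (Aug 19, 2011), the 7-day compressive test is run (Aug 17, 2011); the later is Aug 19, 2011.
The final strength report is issued: Aug 19, 2011 + 13 days = Sep 1, 2011.

2011-09-01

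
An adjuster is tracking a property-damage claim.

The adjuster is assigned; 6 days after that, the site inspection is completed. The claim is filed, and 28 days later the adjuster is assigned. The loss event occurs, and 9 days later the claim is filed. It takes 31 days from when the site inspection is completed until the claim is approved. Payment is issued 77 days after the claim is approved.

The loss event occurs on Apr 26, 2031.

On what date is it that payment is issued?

Sep 24, 2031

The loss event occurs: Apr 26, 2031.
The claim is filed: Apr 26, 2031 + 9 days = May 5, 2031.
The adjuster is assigned: May 5, 2031 + 28 days = Jun 2, 2031.
The site inspection is completed: Jun 2, 2031 + 6 days = Jun 8, 2031.
The claim is approved: Jun 8, 2031 + 31 days = Jul 9, 2031.
Payment is issued: Jul 9, 2031 + 77 days = Sep 24, 2031.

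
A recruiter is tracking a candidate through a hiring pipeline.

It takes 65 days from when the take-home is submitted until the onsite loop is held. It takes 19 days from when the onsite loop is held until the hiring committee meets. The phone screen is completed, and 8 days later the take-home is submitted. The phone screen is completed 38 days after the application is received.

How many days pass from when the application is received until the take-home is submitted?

46 days

Causal path: the application is received → the phone screen is completed → the take-home is submitted.
Total delay along the path: 38 + 8 = 46 days.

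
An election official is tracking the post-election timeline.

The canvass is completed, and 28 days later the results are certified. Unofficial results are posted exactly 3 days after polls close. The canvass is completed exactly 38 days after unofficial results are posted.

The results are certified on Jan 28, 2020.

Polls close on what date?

Nov 20, 2019

The results are certified: Jan 28, 2020.
The canvass is completed: Jan 28, 2020 − 28 days = Dec 31, 2019.
Unofficial results are posted: Dec 31, 2019 − 38 days = Nov 23, 2019.
Polls close: Nov 23, 2019 − 3 days = Nov 20, 2019.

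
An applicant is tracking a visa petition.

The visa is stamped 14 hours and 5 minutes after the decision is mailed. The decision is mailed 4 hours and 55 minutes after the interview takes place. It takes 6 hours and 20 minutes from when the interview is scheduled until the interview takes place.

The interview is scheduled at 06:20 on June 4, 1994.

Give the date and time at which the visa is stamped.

07:40 on June 5, 1994

The interview is scheduled: 06:20 Jun 4, 1994.
The interview takes place: 06:20 Jun 4, 1994 + 6h20m = 12:40 Jun 4, 1994.
The decision is mailed: 12:40 Jun 4, 1994 + 4h55m = 17:35 Jun 4, 1994.
The visa is stamped: 17:35 Jun 4, 1994 + 14h05m = 07:40 Jun 5, 1994.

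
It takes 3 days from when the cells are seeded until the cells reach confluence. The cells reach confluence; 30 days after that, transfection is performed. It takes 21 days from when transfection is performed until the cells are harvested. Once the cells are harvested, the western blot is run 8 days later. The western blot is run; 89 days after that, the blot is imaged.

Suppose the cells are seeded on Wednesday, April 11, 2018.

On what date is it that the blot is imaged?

The cells are seeded: Apr 11, 2018.
The cells reach confluence: Apr 11, 2018 + 3 days = Apr 14, 2018.
Transfection is performed: Apr 14, 2018 + 30 days = May 14, 2018.
The cells are harvested: May 14, 2018 + 21 days = Jun 4, 2018.
The western blot is run: Jun 4, 2018 + 8 days = Jun 12, 2018.
The blot is imaged: Jun 12, 2018 + 89 days = Sep 9, 2018.

Sunday, September 9, 2018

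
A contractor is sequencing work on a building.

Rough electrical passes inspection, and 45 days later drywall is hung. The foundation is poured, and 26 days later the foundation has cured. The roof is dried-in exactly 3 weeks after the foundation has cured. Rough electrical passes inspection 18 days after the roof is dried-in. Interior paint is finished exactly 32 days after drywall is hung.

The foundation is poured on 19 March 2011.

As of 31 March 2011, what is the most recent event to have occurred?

The foundation is poured

The foundation is poured: Mar 19, 2011.
The foundation has cured: Mar 19, 2011 + 26 days = Apr 14, 2011.
The roof is dried-in: Apr 14, 2011 + 3 weeks = May 5, 2011.
Rough electrical passes inspection: May 5, 2011 + 18 days = May 23, 2011.
Drywall is hung: May 23, 2011 + 45 days = Jul 7, 2011.
Interior paint is finished: Jul 7, 2011 + 32 days = Aug 8, 2011.
Mar 31, 2011 falls between when the foundation is poured (Mar 19, 2011) and when the foundation has cured (Apr 14, 2011).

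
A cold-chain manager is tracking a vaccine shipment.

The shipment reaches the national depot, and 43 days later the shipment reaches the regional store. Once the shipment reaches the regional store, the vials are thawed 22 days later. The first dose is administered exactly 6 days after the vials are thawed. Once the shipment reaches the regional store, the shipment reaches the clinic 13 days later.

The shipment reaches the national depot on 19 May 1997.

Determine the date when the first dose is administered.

The shipment reaches the national depot: May 19, 1997.
The shipment reaches the regional store: May 19, 1997 + 43 days = Jul 1, 1997.
The vials are thawed: Jul 1, 1997 + 22 days = Jul 23, 1997.
The first dose is administered: Jul 23, 1997 + 6 days = Jul 29, 1997.

29 July 1997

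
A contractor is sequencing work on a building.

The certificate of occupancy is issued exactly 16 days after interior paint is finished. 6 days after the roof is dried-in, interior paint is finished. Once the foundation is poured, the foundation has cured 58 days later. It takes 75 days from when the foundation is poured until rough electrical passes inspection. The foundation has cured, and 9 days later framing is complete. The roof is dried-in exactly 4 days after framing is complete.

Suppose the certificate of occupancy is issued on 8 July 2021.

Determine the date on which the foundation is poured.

6 April 2021

The certificate of occupancy is issued: Jul 8, 2021.
Interior paint is finished: Jul 8, 2021 − 16 days = Jun 22, 2021.
The roof is dried-in: Jun 22, 2021 − 6 days = Jun 16, 2021.
Framing is complete: Jun 16, 2021 − 4 days = Jun 12, 2021.
The foundation has cured: Jun 12, 2021 − 9 days = Jun 3, 2021.
The foundation is poured: Jun 3, 2021 − 58 days = Apr 6, 2021.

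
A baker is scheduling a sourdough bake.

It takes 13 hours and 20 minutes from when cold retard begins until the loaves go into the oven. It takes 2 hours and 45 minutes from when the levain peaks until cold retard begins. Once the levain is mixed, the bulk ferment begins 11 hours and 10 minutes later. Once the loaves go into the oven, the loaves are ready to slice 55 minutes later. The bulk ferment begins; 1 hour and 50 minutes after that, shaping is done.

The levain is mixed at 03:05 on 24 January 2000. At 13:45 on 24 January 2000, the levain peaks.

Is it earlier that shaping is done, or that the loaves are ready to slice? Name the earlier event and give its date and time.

Shaping is done — 16:05 on 24 January 2000

The levain is mixed: 03:05 Jan 24, 2000.
The bulk ferment begins: 03:05 Jan 24, 2000 + 11h10m = 14:15 Jan 24, 2000.
Shaping is done: 14:15 Jan 24, 2000 + 1h50m = 16:05 Jan 24, 2000.
The levain peaks: 13:45 Jan 24, 2000.
Cold retard begins: 13:45 Jan 24, 2000 + 2h45m = 16:30 Jan 24, 2000.
The loaves go into the oven: 16:30 Jan 24, 2000 + 13h20m = 05:50 Jan 25, 2000.
The loaves are ready to slice: 05:50 Jan 25, 2000 + 55m = 06:45 Jan 25, 2000.
Comparing: shaping is done at 16:05 Jan 24, 2000 vs the loaves are ready to slice at 06:45 Jan 25, 2000. Earlier: shaping is done.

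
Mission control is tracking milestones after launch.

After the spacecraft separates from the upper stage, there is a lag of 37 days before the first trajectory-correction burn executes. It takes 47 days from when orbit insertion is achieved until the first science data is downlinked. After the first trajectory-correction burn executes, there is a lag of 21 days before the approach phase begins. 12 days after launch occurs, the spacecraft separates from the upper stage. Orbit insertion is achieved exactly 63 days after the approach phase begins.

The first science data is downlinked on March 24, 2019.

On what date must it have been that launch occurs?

The first science data is downlinked: Mar 24, 2019.
Orbit insertion is achieved: Mar 24, 2019 − 47 days = Feb 5, 2019.
The approach phase begins: Feb 5, 2019 − 63 days = Dec 4, 2018.
The first trajectory-correction burn executes: Dec 4, 2018 − 21 days = Nov 13, 2018.
The spacecraft separates from the upper stage: Nov 13, 2018 − 37 days = Oct 7, 2018.
Launch occurs: Oct 7, 2018 − 12 days = Sep 25, 2018.

September 25, 2018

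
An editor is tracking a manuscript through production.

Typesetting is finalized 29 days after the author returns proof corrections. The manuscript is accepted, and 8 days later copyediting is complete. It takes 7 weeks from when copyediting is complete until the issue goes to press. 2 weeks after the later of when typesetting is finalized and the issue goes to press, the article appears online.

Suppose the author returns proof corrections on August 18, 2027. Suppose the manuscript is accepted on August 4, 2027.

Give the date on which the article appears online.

The author returns proof corrections: Aug 18, 2027.
Typesetting is finalized: Aug 18, 2027 + 29 days = Sep 16, 2027.
The manuscript is accepted: Aug 4, 2027.
Copyediting is complete: Aug 4, 2027 + 8 days = Aug 12, 2027.
The issue goes to press: Aug 12, 2027 + 7 weeks = Sep 30, 2027.
Both prerequisites met — typesetting is finalized (Sep 16, 2027), the issue goes to press (Sep 30, 2027); the later is Sep 30, 2027.
The article appears online: Sep 30, 2027 + 2 weeks = Oct 14, 2027.

October 14, 2027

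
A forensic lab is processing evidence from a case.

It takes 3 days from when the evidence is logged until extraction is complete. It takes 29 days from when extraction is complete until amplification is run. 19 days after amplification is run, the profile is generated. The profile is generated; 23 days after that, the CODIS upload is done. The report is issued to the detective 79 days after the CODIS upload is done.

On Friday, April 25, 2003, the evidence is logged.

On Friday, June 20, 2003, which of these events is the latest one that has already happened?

The profile is generated

The evidence is logged: Apr 25, 2003.
Extraction is complete: Apr 25, 2003 + 3 days = Apr 28, 2003.
Amplification is run: Apr 28, 2003 + 29 days = May 27, 2003.
The profile is generated: May 27, 2003 + 19 days = Jun 15, 2003.
The CODIS upload is done: Jun 15, 2003 + 23 days = Jul 8, 2003.
The report is issued to the detective: Jul 8, 2003 + 79 days = Sep 25, 2003.
Jun 20, 2003 falls between when the profile is generated (Jun 15, 2003) and when the CODIS upload is done (Jul 8, 2003).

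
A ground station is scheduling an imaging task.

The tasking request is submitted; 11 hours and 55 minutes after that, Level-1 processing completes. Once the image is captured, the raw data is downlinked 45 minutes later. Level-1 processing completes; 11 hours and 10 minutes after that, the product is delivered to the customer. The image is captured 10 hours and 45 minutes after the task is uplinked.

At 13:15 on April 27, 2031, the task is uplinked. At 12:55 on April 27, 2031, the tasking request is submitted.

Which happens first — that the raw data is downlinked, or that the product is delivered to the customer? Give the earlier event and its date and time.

The raw data is downlinked — 00:45 on April 28, 2031

The task is uplinked: 13:15 Apr 27, 2031.
The image is captured: 13:15 Apr 27, 2031 + 10h45m = 00:00 Apr 28, 2031.
The raw data is downlinked: 00:00 Apr 28, 2031 + 45m = 00:45 Apr 28, 2031.
The tasking request is submitted: 12:55 Apr 27, 2031.
Level-1 processing completes: 12:55 Apr 27, 2031 + 11h55m = 00:50 Apr 28, 2031.
The product is delivered to the customer: 00:50 Apr 28, 2031 + 11h10m = 12:00 Apr 28, 2031.
Comparing: the raw data is downlinked at 00:45 Apr 28, 2031 vs the product is delivered to the customer at 12:00 Apr 28, 2031. Earlier: the raw data is downlinked.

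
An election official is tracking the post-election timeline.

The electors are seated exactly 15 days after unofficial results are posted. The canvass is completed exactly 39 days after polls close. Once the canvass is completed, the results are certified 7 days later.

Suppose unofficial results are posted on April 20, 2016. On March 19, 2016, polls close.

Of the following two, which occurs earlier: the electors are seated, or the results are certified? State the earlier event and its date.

Unofficial results are posted: Apr 20, 2016.
The electors are seated: Apr 20, 2016 + 15 days = May 5, 2016.
Polls close: Mar 19, 2016.
The canvass is completed: Mar 19, 2016 + 39 days = Apr 27, 2016.
The results are certified: Apr 27, 2016 + 7 days = May 4, 2016.
Comparing: the electors are seated on May 5, 2016 vs the results are certified on May 4, 2016. Earlier: the results are certified.

The results are certified — May 4, 2016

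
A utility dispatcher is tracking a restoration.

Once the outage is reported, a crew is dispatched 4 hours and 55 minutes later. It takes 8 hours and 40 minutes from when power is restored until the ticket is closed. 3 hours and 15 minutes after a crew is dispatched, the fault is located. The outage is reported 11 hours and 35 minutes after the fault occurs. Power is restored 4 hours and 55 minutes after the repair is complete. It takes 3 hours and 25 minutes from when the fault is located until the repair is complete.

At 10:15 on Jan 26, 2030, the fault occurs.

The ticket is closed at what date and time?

The fault occurs: 10:15 Jan 26, 2030.
The outage is reported: 10:15 Jan 26, 2030 + 11h35m = 21:50 Jan 26, 2030.
A crew is dispatched: 21:50 Jan 26, 2030 + 4h55m = 02:45 Jan 27, 2030.
The fault is located: 02:45 Jan 27, 2030 + 3h15m = 06:00 Jan 27, 2030.
The repair is complete: 06:00 Jan 27, 2030 + 3h25m = 09:25 Jan 27, 2030.
Power is restored: 09:25 Jan 27, 2030 + 4h55m = 14:20 Jan 27, 2030.
The ticket is closed: 14:20 Jan 27, 2030 + 8h40m = 23:00 Jan 27, 2030.

23:00 on Jan 27, 2030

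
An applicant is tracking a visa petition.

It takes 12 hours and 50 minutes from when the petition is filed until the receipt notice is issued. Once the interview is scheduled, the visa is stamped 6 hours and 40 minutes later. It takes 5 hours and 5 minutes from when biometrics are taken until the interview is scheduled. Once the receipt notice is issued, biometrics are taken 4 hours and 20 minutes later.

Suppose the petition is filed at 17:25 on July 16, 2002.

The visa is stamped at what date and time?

22:20 on July 17, 2002

The petition is filed: 17:25 Jul 16, 2002.
The receipt notice is issued: 17:25 Jul 16, 2002 + 12h50m = 06:15 Jul 17, 2002.
Biometrics are taken: 06:15 Jul 17, 2002 + 4h20m = 10:35 Jul 17, 2002.
The interview is scheduled: 10:35 Jul 17, 2002 + 5h05m = 15:40 Jul 17, 2002.
The visa is stamped: 15:40 Jul 17, 2002 + 6h40m = 22:20 Jul 17, 2002.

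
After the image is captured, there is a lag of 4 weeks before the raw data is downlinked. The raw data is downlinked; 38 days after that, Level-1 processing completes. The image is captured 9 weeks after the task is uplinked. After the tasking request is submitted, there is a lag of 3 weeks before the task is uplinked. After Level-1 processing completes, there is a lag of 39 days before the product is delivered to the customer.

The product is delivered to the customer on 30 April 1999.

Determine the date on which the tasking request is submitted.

The product is delivered to the customer: Apr 30, 1999.
Level-1 processing completes: Apr 30, 1999 − 39 days = Mar 22, 1999.
The raw data is downlinked: Mar 22, 1999 − 38 days = Feb 12, 1999.
The image is captured: Feb 12, 1999 − 4 weeks = Jan 15, 1999.
The task is uplinked: Jan 15, 1999 − 9 weeks = Nov 13, 1998.
The tasking request is submitted: Nov 13, 1998 − 3 weeks = Oct 23, 1998.

23 October 1998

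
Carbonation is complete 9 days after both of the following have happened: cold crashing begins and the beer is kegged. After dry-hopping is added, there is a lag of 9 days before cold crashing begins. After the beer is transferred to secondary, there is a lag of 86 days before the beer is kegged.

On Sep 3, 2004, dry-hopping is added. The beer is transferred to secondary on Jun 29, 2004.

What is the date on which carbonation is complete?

Oct 2, 2004

Dry-hopping is added: Sep 3, 2004.
Cold crashing begins: Sep 3, 2004 + 9 days = Sep 12, 2004.
The beer is transferred to secondary: Jun 29, 2004.
The beer is kegged: Jun 29, 2004 + 86 days = Sep 23, 2004.
Both prerequisites met — cold crashing begins (Sep 12, 2004), the beer is kegged (Sep 23, 2004); the later is Sep 23, 2004.
Carbonation is complete: Sep 23, 2004 + 9 days = Oct 2, 2004.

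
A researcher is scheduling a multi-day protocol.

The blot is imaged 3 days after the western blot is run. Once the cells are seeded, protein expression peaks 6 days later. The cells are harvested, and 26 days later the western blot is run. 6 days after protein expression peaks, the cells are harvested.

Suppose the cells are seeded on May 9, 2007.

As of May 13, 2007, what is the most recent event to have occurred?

The cells are seeded

The cells are seeded: May 9, 2007.
Protein expression peaks: May 9, 2007 + 6 days = May 15, 2007.
The cells are harvested: May 15, 2007 + 6 days = May 21, 2007.
The western blot is run: May 21, 2007 + 26 days = Jun 16, 2007.
The blot is imaged: Jun 16, 2007 + 3 days = Jun 19, 2007.
May 13, 2007 falls between when the cells are seeded (May 9, 2007) and when protein expression peaks (May 15, 2007).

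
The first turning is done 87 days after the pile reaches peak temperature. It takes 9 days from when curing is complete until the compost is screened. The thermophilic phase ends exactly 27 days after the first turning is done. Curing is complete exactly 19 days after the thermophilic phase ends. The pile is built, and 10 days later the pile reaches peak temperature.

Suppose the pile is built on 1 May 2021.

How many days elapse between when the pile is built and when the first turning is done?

Causal path: the pile is built → the pile reaches peak temperature → the first turning is done.
Total delay along the path: 10 + 87 = 97 days.

97 days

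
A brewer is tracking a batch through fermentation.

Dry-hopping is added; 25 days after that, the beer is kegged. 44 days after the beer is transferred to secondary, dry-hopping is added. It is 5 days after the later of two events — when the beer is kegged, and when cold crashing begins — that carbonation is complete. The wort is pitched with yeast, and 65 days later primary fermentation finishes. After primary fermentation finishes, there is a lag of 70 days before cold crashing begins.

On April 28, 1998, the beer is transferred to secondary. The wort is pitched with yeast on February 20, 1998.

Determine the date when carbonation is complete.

The beer is transferred to secondary: Apr 28, 1998.
Dry-hopping is added: Apr 28, 1998 + 44 days = Jun 11, 1998.
The beer is kegged: Jun 11, 1998 + 25 days = Jul 6, 1998.
The wort is pitched with yeast: Feb 20, 1998.
Primary fermentation finishes: Feb 20, 1998 + 65 days = Apr 26, 1998.
Cold crashing begins: Apr 26, 1998 + 70 days = Jul 5, 1998.
Both prerequisites met — the beer is kegged (Jul 6, 1998), cold crashing begins (Jul 5, 1998); the later is Jul 6, 1998.
Carbonation is complete: Jul 6, 1998 + 5 days = Jul 11, 1998.

July 11, 1998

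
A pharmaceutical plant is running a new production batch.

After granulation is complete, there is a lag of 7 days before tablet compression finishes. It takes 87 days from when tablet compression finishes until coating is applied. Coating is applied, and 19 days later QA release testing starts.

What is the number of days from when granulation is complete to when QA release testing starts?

Causal path: granulation is complete → tablet compression finishes → coating is applied → QA release testing starts.
Total delay along the path: 7 + 87 + 19 = 113 days.

113 days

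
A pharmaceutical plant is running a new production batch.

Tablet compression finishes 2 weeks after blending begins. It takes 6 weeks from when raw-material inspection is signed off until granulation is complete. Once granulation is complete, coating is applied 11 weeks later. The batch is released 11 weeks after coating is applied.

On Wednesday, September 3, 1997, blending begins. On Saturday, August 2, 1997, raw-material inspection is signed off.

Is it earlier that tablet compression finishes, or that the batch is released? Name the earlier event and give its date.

Blending begins: Sep 3, 1997.
Tablet compression finishes: Sep 3, 1997 + 2 weeks = Sep 17, 1997.
Raw-material inspection is signed off: Aug 2, 1997.
Granulation is complete: Aug 2, 1997 + 6 weeks = Sep 13, 1997.
Coating is applied: Sep 13, 1997 + 11 weeks = Nov 29, 1997.
The batch is released: Nov 29, 1997 + 11 weeks = Feb 14, 1998.
Comparing: tablet compression finishes on Sep 17, 1997 vs the batch is released on Feb 14, 1998. Earlier: tablet compression finishes.

Tablet compression finishes — Wednesday, September 17, 1997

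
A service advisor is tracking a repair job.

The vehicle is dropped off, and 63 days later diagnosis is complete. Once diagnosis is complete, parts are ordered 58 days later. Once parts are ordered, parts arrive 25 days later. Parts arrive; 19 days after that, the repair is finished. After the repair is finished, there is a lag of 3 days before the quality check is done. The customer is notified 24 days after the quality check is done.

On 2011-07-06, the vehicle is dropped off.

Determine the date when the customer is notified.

The vehicle is dropped off: Jul 6, 2011.
Diagnosis is complete: Jul 6, 2011 + 63 days = Sep 7, 2011.
Parts are ordered: Sep 7, 2011 + 58 days = Nov 4, 2011.
Parts arrive: Nov 4, 2011 + 25 days = Nov 29, 2011.
The repair is finished: Nov 29, 2011 + 19 days = Dec 18, 2011.
The quality check is done: Dec 18, 2011 + 3 days = Dec 21, 2011.
The customer is notified: Dec 21, 2011 + 24 days = Jan 14, 2012.

2012-01-14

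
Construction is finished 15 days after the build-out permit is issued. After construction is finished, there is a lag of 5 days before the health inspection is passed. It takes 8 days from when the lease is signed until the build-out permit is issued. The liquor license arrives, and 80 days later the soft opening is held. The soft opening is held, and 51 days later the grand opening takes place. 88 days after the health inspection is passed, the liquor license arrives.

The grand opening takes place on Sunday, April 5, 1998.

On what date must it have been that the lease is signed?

The grand opening takes place: Apr 5, 1998.
The soft opening is held: Apr 5, 1998 − 51 days = Feb 13, 1998.
The liquor license arrives: Feb 13, 1998 − 80 days = Nov 25, 1997.
The health inspection is passed: Nov 25, 1997 − 88 days = Aug 29, 1997.
Construction is finished: Aug 29, 1997 − 5 days = Aug 24, 1997.
The build-out permit is issued: Aug 24, 1997 − 15 days = Aug 9, 1997.
The lease is signed: Aug 9, 1997 − 8 days = Aug 1, 1997.

Friday, August 1, 1997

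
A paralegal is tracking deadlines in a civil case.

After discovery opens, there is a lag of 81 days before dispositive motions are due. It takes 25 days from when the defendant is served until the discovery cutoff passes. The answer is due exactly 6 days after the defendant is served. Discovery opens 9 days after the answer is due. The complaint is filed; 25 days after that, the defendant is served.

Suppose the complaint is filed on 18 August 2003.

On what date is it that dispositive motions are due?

17 December 2003

The complaint is filed: Aug 18, 2003.
The defendant is served: Aug 18, 2003 + 25 days = Sep 12, 2003.
The answer is due: Sep 12, 2003 + 6 days = Sep 18, 2003.
Discovery opens: Sep 18, 2003 + 9 days = Sep 27, 2003.
Dispositive motions are due: Sep 27, 2003 + 81 days = Dec 17, 2003.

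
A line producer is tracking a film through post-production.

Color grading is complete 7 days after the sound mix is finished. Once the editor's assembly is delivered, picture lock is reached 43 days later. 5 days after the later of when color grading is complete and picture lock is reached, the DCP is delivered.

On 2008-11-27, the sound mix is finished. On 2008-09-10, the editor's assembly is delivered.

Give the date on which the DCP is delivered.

The sound mix is finished: Nov 27, 2008.
Color grading is complete: Nov 27, 2008 + 7 days = Dec 4, 2008.
The editor's assembly is delivered: Sep 10, 2008.
Picture lock is reached: Sep 10, 2008 + 43 days = Oct 23, 2008.
Both prerequisites met — color grading is complete (Dec 4, 2008), picture lock is reached (Oct 23, 2008); the later is Dec 4, 2008.
The DCP is delivered: Dec 4, 2008 + 5 days = Dec 9, 2008.

2008-12-09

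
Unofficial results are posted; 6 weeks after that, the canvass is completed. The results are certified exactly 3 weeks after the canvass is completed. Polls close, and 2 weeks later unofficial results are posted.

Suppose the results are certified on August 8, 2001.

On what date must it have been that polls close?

May 23, 2001

The results are certified: Aug 8, 2001.
The canvass is completed: Aug 8, 2001 − 3 weeks = Jul 18, 2001.
Unofficial results are posted: Jul 18, 2001 − 6 weeks = Jun 6, 2001.
Polls close: Jun 6, 2001 − 2 weeks = May 23, 2001.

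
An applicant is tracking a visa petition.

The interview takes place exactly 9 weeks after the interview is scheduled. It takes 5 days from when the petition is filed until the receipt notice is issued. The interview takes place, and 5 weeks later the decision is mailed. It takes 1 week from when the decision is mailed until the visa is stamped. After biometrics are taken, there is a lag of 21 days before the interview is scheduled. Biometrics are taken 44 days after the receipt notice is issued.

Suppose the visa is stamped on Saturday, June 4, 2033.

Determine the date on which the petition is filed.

The visa is stamped: Jun 4, 2033.
The decision is mailed: Jun 4, 2033 − 1 week = May 28, 2033.
The interview takes place: May 28, 2033 − 5 weeks = Apr 23, 2033.
The interview is scheduled: Apr 23, 2033 − 9 weeks = Feb 19, 2033.
Biometrics are taken: Feb 19, 2033 − 21 days = Jan 29, 2033.
The receipt notice is issued: Jan 29, 2033 − 44 days = Dec 16, 2032.
The petition is filed: Dec 16, 2032 − 5 days = Dec 11, 2032.

Saturday, December 11, 2032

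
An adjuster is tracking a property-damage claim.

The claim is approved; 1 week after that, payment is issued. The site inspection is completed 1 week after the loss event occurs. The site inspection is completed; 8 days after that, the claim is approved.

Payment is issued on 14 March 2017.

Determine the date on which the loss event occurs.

20 February 2017

Payment is issued: Mar 14, 2017.
The claim is approved: Mar 14, 2017 − 1 week = Mar 7, 2017.
The site inspection is completed: Mar 7, 2017 − 8 days = Feb 27, 2017.
The loss event occurs: Feb 27, 2017 − 1 week = Feb 20, 2017.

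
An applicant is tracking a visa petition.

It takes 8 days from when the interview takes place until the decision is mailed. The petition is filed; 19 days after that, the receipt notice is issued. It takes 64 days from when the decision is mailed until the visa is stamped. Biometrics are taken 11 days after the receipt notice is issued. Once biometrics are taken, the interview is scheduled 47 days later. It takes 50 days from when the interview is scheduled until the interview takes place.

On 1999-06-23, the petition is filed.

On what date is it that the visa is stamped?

2000-01-08

The petition is filed: Jun 23, 1999.
The receipt notice is issued: Jun 23, 1999 + 19 days = Jul 12, 1999.
Biometrics are taken: Jul 12, 1999 + 11 days = Jul 23, 1999.
The interview is scheduled: Jul 23, 1999 + 47 days = Sep 8, 1999.
The interview takes place: Sep 8, 1999 + 50 days = Oct 28, 1999.
The decision is mailed: Oct 28, 1999 + 8 days = Nov 5, 1999.
The visa is stamped: Nov 5, 1999 + 64 days = Jan 8, 2000.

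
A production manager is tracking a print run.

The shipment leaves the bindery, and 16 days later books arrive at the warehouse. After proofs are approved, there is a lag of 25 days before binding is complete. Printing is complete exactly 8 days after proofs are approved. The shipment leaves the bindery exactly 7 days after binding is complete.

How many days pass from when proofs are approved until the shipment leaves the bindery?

32 days

Causal path: proofs are approved → binding is complete → the shipment leaves the bindery.
Total delay along the path: 25 + 7 = 32 days.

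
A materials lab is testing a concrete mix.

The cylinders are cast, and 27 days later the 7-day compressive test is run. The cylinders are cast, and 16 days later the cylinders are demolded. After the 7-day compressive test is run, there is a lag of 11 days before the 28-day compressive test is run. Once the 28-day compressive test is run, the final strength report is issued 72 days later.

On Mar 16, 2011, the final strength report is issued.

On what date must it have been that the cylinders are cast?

Nov 26, 2010

The final strength report is issued: Mar 16, 2011.
The 28-day compressive test is run: Mar 16, 2011 − 72 days = Jan 3, 2011.
The 7-day compressive test is run: Jan 3, 2011 − 11 days = Dec 23, 2010.
The cylinders are cast: Dec 23, 2010 − 27 days = Nov 26, 2010.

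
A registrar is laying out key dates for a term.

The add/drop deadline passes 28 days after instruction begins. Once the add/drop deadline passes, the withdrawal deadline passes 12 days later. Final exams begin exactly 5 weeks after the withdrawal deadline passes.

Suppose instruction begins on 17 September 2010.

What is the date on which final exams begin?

Instruction begins: Sep 17, 2010.
The add/drop deadline passes: Sep 17, 2010 + 28 days = Oct 15, 2010.
The withdrawal deadline passes: Oct 15, 2010 + 12 days = Oct 27, 2010.
Final exams begin: Oct 27, 2010 + 5 weeks = Dec 1, 2010.

1 December 2010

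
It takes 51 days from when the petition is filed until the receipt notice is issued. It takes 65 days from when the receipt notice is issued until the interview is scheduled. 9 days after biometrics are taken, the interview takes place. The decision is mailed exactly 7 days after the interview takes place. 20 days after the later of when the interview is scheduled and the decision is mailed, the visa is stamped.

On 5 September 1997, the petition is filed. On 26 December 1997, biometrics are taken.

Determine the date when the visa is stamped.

31 January 1998

The petition is filed: Sep 5, 1997.
The receipt notice is issued: Sep 5, 1997 + 51 days = Oct 26, 1997.
The interview is scheduled: Oct 26, 1997 + 65 days = Dec 30, 1997.
Biometrics are taken: Dec 26, 1997.
The interview takes place: Dec 26, 1997 + 9 days = Jan 4, 1998.
The decision is mailed: Jan 4, 1998 + 7 days = Jan 11, 1998.
Both prerequisites met — the interview is scheduled (Dec 30, 1997), the decision is mailed (Jan 11, 1998); the later is Jan 11, 1998.
The visa is stamped: Jan 11, 1998 + 20 days = Jan 31, 1998.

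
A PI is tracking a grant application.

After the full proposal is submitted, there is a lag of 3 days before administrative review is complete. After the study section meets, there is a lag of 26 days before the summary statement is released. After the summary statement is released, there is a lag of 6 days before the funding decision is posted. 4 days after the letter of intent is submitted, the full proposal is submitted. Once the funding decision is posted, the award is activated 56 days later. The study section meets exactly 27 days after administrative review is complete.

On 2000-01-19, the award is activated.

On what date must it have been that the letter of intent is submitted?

The award is activated: Jan 19, 2000.
The funding decision is posted: Jan 19, 2000 − 56 days = Nov 24, 1999.
The summary statement is released: Nov 24, 1999 − 6 days = Nov 18, 1999.
The study section meets: Nov 18, 1999 − 26 days = Oct 23, 1999.
Administrative review is complete: Oct 23, 1999 − 27 days = Sep 26, 1999.
The full proposal is submitted: Sep 26, 1999 − 3 days = Sep 23, 1999.
The letter of intent is submitted: Sep 23, 1999 − 4 days = Sep 19, 1999.

1999-09-19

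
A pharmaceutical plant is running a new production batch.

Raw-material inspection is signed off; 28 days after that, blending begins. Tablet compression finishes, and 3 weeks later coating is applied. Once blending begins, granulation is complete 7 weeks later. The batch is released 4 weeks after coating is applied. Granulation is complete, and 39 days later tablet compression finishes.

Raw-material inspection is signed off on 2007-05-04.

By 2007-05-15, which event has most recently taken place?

Raw-material inspection is signed off: May 4, 2007.
Blending begins: May 4, 2007 + 28 days = Jun 1, 2007.
Granulation is complete: Jun 1, 2007 + 7 weeks = Jul 20, 2007.
Tablet compression finishes: Jul 20, 2007 + 39 days = Aug 28, 2007.
Coating is applied: Aug 28, 2007 + 3 weeks = Sep 18, 2007.
The batch is released: Sep 18, 2007 + 4 weeks = Oct 16, 2007.
May 15, 2007 falls between when raw-material inspection is signed off (May 4, 2007) and when blending begins (Jun 1, 2007).

Raw-material inspection is signed off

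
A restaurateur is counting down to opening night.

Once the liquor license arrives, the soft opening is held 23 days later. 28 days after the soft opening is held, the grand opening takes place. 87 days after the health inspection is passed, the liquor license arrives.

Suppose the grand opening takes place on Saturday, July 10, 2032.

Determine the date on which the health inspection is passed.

The grand opening takes place: Jul 10, 2032.
The soft opening is held: Jul 10, 2032 − 28 days = Jun 12, 2032.
The liquor license arrives: Jun 12, 2032 − 23 days = May 20, 2032.
The health inspection is passed: May 20, 2032 − 87 days = Feb 23, 2032.

Monday, February 23, 2032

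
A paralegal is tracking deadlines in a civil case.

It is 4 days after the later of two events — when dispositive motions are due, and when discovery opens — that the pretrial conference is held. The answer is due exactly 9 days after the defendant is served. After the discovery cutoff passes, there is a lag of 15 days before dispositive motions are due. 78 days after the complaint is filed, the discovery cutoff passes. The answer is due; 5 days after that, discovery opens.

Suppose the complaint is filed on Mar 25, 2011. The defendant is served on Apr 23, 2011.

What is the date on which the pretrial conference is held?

The complaint is filed: Mar 25, 2011.
The discovery cutoff passes: Mar 25, 2011 + 78 days = Jun 11, 2011.
Dispositive motions are due: Jun 11, 2011 + 15 days = Jun 26, 2011.
The defendant is served: Apr 23, 2011.
The answer is due: Apr 23, 2011 + 9 days = May 2, 2011.
Discovery opens: May 2, 2011 + 5 days = May 7, 2011.
Both prerequisites met — dispositive motions are due (Jun 26, 2011), discovery opens (May 7, 2011); the later is Jun 26, 2011.
The pretrial conference is held: Jun 26, 2011 + 4 days = Jun 30, 2011.

Jun 30, 2011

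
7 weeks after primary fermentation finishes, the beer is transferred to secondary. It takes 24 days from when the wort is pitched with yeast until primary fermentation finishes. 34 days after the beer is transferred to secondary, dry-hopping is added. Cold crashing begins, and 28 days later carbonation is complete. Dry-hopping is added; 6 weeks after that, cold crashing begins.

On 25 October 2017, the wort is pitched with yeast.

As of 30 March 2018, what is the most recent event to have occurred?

The wort is pitched with yeast: Oct 25, 2017.
Primary fermentation finishes: Oct 25, 2017 + 24 days = Nov 18, 2017.
The beer is transferred to secondary: Nov 18, 2017 + 7 weeks = Jan 6, 2018.
Dry-hopping is added: Jan 6, 2018 + 34 days = Feb 9, 2018.
Cold crashing begins: Feb 9, 2018 + 6 weeks = Mar 23, 2018.
Carbonation is complete: Mar 23, 2018 + 28 days = Apr 20, 2018.
Mar 30, 2018 falls between when cold crashing begins (Mar 23, 2018) and when carbonation is complete (Apr 20, 2018).

Cold crashing begins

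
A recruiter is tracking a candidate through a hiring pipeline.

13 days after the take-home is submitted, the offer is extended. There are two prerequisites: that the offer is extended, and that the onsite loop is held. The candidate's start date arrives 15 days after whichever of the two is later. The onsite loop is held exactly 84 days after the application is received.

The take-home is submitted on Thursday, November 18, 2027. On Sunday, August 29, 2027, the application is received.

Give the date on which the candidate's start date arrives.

Thursday, December 16, 2027

The take-home is submitted: Nov 18, 2027.
The offer is extended: Nov 18, 2027 + 13 days = Dec 1, 2027.
The application is received: Aug 29, 2027.
The onsite loop is held: Aug 29, 2027 + 84 days = Nov 21, 2027.
Both prerequisites met — the offer is extended (Dec 1, 2027), the onsite loop is held (Nov 21, 2027); the later is Dec 1, 2027.
The candidate's start date arrives: Dec 1, 2027 + 15 days = Dec 16, 2027.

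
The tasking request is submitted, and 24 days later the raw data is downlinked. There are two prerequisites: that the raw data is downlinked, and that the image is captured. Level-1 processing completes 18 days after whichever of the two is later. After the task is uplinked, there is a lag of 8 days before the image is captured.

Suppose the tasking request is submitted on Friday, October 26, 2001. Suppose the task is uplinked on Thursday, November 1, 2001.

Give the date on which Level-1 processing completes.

Friday, December 7, 2001

The tasking request is submitted: Oct 26, 2001.
The raw data is downlinked: Oct 26, 2001 + 24 days = Nov 19, 2001.
The task is uplinked: Nov 1, 2001.
The image is captured: Nov 1, 2001 + 8 days = Nov 9, 2001.
Both prerequisites met — the raw data is downlinked (Nov 19, 2001), the image is captured (Nov 9, 2001); the later is Nov 19, 2001.
Level-1 processing completes: Nov 19, 2001 + 18 days = Dec 7, 2001.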